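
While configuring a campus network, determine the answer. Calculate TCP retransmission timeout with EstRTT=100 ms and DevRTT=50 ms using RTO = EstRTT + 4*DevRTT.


Given: EstRTT = 100 ms, DevRTT = 50 ms
Timeout = EstRTT + 4 * DevRTT
4 * DevRTT = 4 * 50 = 200
Timeout = 100 + 200 = 300 ms

300


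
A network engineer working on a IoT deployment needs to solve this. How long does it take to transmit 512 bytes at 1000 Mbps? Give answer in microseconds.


Given: packet = 512 bytes, bandwidth = 1000 Mbps
Packet in bits = 512 * 8 = 4096 bits
Bandwidth = 1000 * 10^6 = 1000000000 bps
Time = 4096 / 1000000000 seconds
Time in us = 4096 * 10^6 / 1000000000 = 4.096

4.096


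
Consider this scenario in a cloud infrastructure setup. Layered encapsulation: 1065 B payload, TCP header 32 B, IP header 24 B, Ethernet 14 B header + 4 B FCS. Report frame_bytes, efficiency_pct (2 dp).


TCP segment = 1065 + 32 = 1097 B
IP packet = 1097 + 24 = 1121 B
Ethernet frame = 1121 + 14 + 4 = 1139 B
Efficiency = app / frame = 1065 / 1139 = 0.935031 = 93.5031% -> 93.50% (2 dp)

1139, 93.50


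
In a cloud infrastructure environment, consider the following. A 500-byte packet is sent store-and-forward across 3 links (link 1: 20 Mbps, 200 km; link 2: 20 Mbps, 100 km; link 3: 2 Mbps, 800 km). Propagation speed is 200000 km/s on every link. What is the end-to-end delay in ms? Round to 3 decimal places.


Packet = 500 bytes = 4000 bits. Store-and-forward: sum (t_trans + t_prop) per link.
Link 1: t_trans = 4000/(20*10^6) s = 0.2000 ms; t_prop = 200/200000 s = 1.0000 ms; subtotal = 1.2000 ms
Link 2: t_trans = 4000/(20*10^6) s = 0.2000 ms; t_prop = 100/200000 s = 0.5000 ms; subtotal = 0.7000 ms
Link 3: t_trans = 4000/(2*10^6) s = 2.0000 ms; t_prop = 800/200000 s = 4.0000 ms; subtotal = 6.0000 ms
End-to-end = 1.2000 + 0.7000 + 6.0000 = 7.9000 ms -> 7.900 ms (3 dp)

7.900


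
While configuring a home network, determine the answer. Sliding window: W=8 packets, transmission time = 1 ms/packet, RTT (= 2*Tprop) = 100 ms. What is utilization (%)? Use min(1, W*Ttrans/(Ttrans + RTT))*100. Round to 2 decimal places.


Given: W = 8, Ttrans = 1 ms, RTT = 100 ms (= 2 * Tprop, Tprop = 50 ms)
Cycle time = Ttrans + RTT = 1 + 100 = 101 ms (first packet sent until its ACK returns)
W * Ttrans = 8 * 1 = 8 ms of sending per cycle
W * Ttrans / (Ttrans + RTT) = 8 / 101 = 0.079208
U = min(1, 0.079208) = 0.079208
U% = 7.92%

7.92


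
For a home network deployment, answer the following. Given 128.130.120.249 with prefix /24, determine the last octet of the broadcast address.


Given: IP = 128.130.120.249, prefix = /24
Host bits = 32 - 24 = 8
Network last octet = 249 AND mask = 0
Host part size = 2^8 - 1 = 255
Broadcast last octet = 0 OR 255 = 255

255


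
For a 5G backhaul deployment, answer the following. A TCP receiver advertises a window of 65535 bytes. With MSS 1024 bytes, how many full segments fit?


Given: RWND = 65535 bytes, MSS = 1024 bytes
Full segments = floor(RWND / MSS)
Full segments = floor(65535 / 1024)
Full segments = floor(63.999) = 63

63


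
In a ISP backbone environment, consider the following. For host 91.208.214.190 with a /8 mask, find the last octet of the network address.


Given: IP = 91.208.214.190, prefix = /8
Subnet mask = 255.0.0.0
Last octet of IP: 190
Last octet of mask: 0
Network last octet = 190 AND 0 = 0

0


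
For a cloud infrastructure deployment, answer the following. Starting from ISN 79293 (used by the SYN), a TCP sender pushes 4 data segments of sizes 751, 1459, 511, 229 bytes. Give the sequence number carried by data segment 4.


The SYN occupies sequence number ISN = 79293, so the first data byte is ISN + 1 = 79294.
SEQ of data segment i = (ISN + 1) + sum of payload sizes of segments 1..i-1.
Segment 1: SEQ = 79294, payload = 751 bytes
Segment 2: SEQ = 80045, payload = 1459 bytes
Segment 3: SEQ = 81504, payload = 511 bytes
Segment 4: SEQ = 82015, payload = 229 bytes
SEQ of segment 4 = 79294 + 751 + 1459 + 511 = 82015

82015


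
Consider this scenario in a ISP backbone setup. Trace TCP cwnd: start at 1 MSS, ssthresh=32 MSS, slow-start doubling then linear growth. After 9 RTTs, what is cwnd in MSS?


RTT 0: cwnd = 1 MSS (initial)
RTT 1: cwnd = 2 MSS (slow start, doubled)
RTT 2: cwnd = 4 MSS (slow start, doubled)
RTT 3: cwnd = 8 MSS (slow start, doubled)
RTT 4: cwnd = 16 MSS (slow start, doubled)
RTT 5: cwnd = 32 MSS (slow start, doubled)
RTT 6: cwnd = 33 MSS (congestion avoidance, +1)
RTT 7: cwnd = 34 MSS (congestion avoidance, +1)
RTT 8: cwnd = 35 MSS (congestion avoidance, +1)
RTT 9: cwnd = 36 MSS (congestion avoidance, +1)

36


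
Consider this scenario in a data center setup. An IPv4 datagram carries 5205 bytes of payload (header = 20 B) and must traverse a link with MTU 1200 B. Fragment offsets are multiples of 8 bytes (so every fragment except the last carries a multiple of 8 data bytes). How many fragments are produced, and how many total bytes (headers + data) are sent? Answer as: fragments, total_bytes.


Max data per non-final fragment = floor((MTU - header)/8)*8 = floor((1200 - 20)/8)*8 = floor(1180/8)*8 = 1176 B
Final fragment needs no 8-byte alignment: it can carry up to MTU - header = 1180 B
Non-final fragments needed = ceil((payload - 1180) / 1176) = ceil(4025/1176) = ceil(3.4226) = 4
Number of fragments = 4 + 1 = 5
Fragment sizes (data): 4 * 1176 B + 501 B (last, 501 <= 1180 OK)
Total bytes sent = payload + n_frags * header = 5205 + 5*20 = 5205 + 100 = 5305 B

5, 5305


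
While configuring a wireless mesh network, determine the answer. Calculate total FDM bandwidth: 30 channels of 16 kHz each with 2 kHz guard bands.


Given: 30 channels, 16 kHz each, guard = 2 kHz
Channel bandwidth = 30 * 16 = 480 kHz
Guard bands = 29 gaps * 2 kHz = 58 kHz
Total = 480 + 58 = 538 kHz

538


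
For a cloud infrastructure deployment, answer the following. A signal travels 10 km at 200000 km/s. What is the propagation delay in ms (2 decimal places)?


Given: distance = 10 km, speed = 200000 km/s
Delay = distance / speed = 10 / 200000 seconds
Delay in ms = 10 * 1000 / 200000
Delay = 0.0500 ms
Rounded to 2 dp = 0.05 ms

0.05


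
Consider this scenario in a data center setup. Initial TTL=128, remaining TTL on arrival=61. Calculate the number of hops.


Given: initial TTL = 128, received TTL = 61
Hops = initial TTL - received TTL
Hops = 128 - 61 = 67

67


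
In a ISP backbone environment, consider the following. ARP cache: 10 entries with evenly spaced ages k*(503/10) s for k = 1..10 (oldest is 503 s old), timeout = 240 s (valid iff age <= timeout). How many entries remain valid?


Ages are k * 503/10 s for k = 1..10 (spacing = 50.3000 s).
Entry k is valid iff k * 503/10 <= 240 iff k <= 10 * 240 / 503 = 4.7714
n_valid = floor(4.7714) = 4
(n_stale = 10 - 4 = 6)

4


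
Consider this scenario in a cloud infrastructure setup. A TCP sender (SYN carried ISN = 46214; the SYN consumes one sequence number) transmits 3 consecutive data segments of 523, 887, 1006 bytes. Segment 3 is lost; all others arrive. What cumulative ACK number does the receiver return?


SYN uses sequence number 46214; first data byte = ISN + 1 = 46215.
Segment 1: SEQ = 46215, len = 523 B, covers [46215, 46737]
Segment 2: SEQ = 46738, len = 887 B, covers [46738, 47624]
Segment 3: SEQ = 47625, len = 1006 B, covers [47625, 48630] [LOST]
In-order data received: bytes [46215, 47624] (segments 1..2).
Segment 3 missing -> gap begins at byte 47625.
Cumulative ACK = next expected in-order byte = 46215 + 523 + 887 = 47625

47625


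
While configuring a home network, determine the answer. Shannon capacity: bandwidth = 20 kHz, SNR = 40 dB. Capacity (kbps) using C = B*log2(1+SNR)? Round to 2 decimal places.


Given: B = 20 kHz, SNR = 40 dB
SNR linear = 10^(40/10) = 10000
1 + SNR = 10001
log2(10001) = 13.2878566418
C = 20 * 1000 * 13.2878566418 = 265757.1328 bps
C = 265.757133 kbps -> 265.76 kbps (2 dp)

265.76


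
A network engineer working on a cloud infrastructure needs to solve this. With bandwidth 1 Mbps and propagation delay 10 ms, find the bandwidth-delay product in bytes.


Given: bandwidth = 1 Mbps, delay = 10 ms
BDP in bits = 1 * 10^6 * 10 / 1000
BDP in bits = 10000
BDP in bytes = 10000 / 8 = 1250

1250


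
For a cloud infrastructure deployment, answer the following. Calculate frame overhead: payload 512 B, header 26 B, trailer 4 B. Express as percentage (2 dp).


Given: payload = 512 B, header = 26 B, trailer = 4 B
Overhead bytes = header + trailer = 26 + 4 = 30
Total frame = payload + overhead = 512 + 30 = 542
Overhead % = 30 / 542 * 100 = 5.5351% -> 5.54% (2 dp)

5.54


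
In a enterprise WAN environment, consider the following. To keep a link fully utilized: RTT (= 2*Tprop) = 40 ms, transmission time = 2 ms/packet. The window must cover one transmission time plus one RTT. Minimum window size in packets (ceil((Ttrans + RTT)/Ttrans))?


Given: Ttrans = 2 ms, RTT = 40 ms (= 2 * Tprop, Tprop = 20 ms)
Time until first ACK returns = Ttrans + RTT = 2 + 40 = 42 ms
Need W * Ttrans >= Ttrans + RTT  ->  W >= (Ttrans + RTT) / Ttrans
(Ttrans + RTT) / Ttrans = 42 / 2 = 21
W_min = ceil(21) = 21

21


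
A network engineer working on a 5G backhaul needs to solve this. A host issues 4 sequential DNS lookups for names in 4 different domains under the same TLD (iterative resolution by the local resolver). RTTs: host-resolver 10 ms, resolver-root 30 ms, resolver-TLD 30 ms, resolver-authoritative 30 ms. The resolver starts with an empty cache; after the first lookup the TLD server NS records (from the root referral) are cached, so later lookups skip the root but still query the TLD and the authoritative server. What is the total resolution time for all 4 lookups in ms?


Lookup 1 (cold cache): local + root + TLD + auth = 10 + 30 + 30 + 30 = 100 ms
Lookups 2..4 (TLD NS cached -> skip root; new domain -> still ask TLD and auth): local + TLD + auth = 10 + 30 + 30 = 70 ms each
Remaining 3 lookups: 3 * 70 = 210 ms
Total = 100 + 210 = 310 ms

310


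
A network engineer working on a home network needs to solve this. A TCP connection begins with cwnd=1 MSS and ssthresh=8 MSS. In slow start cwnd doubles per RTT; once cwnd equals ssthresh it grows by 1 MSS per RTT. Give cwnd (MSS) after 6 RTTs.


RTT 0: cwnd = 1 MSS (initial)
RTT 1: cwnd = 2 MSS (slow start, doubled)
RTT 2: cwnd = 4 MSS (slow start, doubled)
RTT 3: cwnd = 8 MSS (slow start, doubled)
RTT 4: cwnd = 9 MSS (congestion avoidance, +1)
RTT 5: cwnd = 10 MSS (congestion avoidance, +1)
RTT 6: cwnd = 11 MSS (congestion avoidance, +1)

11


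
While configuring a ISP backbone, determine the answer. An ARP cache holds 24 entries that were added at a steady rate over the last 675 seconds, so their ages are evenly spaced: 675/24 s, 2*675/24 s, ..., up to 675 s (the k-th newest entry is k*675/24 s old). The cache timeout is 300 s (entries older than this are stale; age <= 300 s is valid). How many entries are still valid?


Ages are k * 675/24 s for k = 1..24 (spacing = 28.1250 s).
Entry k is valid iff k * 675/24 <= 300 iff k <= 24 * 300 / 675 = 10.6667
n_valid = floor(10.6667) = 10
(n_stale = 24 - 10 = 14)

10


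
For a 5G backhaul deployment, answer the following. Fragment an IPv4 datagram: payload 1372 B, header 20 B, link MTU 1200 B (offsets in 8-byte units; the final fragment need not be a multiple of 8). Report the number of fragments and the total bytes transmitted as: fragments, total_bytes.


Max data per non-final fragment = floor((MTU - header)/8)*8 = floor((1200 - 20)/8)*8 = floor(1180/8)*8 = 1176 B
Final fragment needs no 8-byte alignment: it can carry up to MTU - header = 1180 B
Non-final fragments needed = ceil((payload - 1180) / 1176) = ceil(192/1176) = ceil(0.1633) = 1
Number of fragments = 1 + 1 = 2
Fragment sizes (data): 1 * 1176 B + 196 B (last, 196 <= 1180 OK)
Total bytes sent = payload + n_frags * header = 1372 + 2*20 = 1372 + 40 = 1412 B

2, 1412


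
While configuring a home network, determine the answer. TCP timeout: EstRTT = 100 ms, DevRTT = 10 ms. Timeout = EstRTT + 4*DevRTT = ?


Given: EstRTT = 100 ms, DevRTT = 10 ms
Timeout = EstRTT + 4 * DevRTT
4 * DevRTT = 4 * 10 = 40
Timeout = 100 + 40 = 140 ms

140


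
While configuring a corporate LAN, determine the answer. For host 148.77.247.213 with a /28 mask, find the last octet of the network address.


Given: IP = 148.77.247.213, prefix = /28
Subnet mask = 255.255.255.240
Last octet of IP: 213
Last octet of mask: 240
Network last octet = 213 AND 240 = 208

208


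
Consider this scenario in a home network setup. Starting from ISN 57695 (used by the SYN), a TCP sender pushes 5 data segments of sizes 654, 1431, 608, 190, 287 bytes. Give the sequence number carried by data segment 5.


The SYN occupies sequence number ISN = 57695, so the first data byte is ISN + 1 = 57696.
SEQ of data segment i = (ISN + 1) + sum of payload sizes of segments 1..i-1.
Segment 1: SEQ = 57696, payload = 654 bytes
Segment 2: SEQ = 58350, payload = 1431 bytes
Segment 3: SEQ = 59781, payload = 608 bytes
Segment 4: SEQ = 60389, payload = 190 bytes
Segment 5: SEQ = 60579, payload = 287 bytes
SEQ of segment 5 = 57696 + 654 + 1431 + 608 + 190 = 60579

60579


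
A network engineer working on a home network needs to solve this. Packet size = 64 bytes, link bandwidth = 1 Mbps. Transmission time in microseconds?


Given: packet = 64 bytes, bandwidth = 1 Mbps
Packet in bits = 64 * 8 = 512 bits
Bandwidth = 1 * 10^6 = 1000000 bps
Time = 512 / 1000000 seconds
Time in us = 512 * 10^6 / 1000000 = 512

512


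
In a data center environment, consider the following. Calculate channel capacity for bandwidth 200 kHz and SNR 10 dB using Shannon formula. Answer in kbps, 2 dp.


Given: B = 200 kHz, SNR = 10 dB
SNR linear = 10^(10/10) = 10
1 + SNR = 11
log2(11) = 3.4594316186
C = 200 * 1000 * 3.4594316186 = 691886.3237 bps
C = 691.886324 kbps -> 691.89 kbps (2 dp)

691.89


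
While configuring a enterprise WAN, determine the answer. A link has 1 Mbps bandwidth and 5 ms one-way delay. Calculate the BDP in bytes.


Given: bandwidth = 1 Mbps, delay = 5 ms
BDP in bits = 1 * 10^6 * 5 / 1000
BDP in bits = 5000
BDP in bytes = 5000 / 8 = 625

625


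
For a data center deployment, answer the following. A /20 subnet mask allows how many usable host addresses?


Given: subnet mask /20
Host bits = 32 - 20 = 12
Total addresses = 2^12 = 4096
Usable hosts = 4096 - 2 (network + broadcast) = 4094

4094


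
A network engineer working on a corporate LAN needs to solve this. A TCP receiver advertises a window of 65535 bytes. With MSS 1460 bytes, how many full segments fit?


Given: RWND = 65535 bytes, MSS = 1460 bytes
Full segments = floor(RWND / MSS)
Full segments = floor(65535 / 1460)
Full segments = floor(44.887) = 44

44


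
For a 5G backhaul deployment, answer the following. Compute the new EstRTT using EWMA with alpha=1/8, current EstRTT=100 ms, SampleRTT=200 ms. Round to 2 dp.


Given: EstRTT = 100 ms, SampleRTT = 200 ms, alpha = 1/8
New EstRTT = (1 - alpha) * EstRTT + alpha * SampleRTT
(7/8) * 100 = 87.5
(1/8) * 200 = 25
New EstRTT = 87.5 + 25 = 112.5 ms -> 112.50 ms (2 dp)

112.50


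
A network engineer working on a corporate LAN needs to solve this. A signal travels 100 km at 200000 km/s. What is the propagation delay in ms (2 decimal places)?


Given: distance = 100 km, speed = 200000 km/s
Delay = distance / speed = 100 / 200000 seconds
Delay in ms = 100 * 1000 / 200000
Delay = 0.5000 ms
Rounded to 2 dp = 0.50 ms

0.50


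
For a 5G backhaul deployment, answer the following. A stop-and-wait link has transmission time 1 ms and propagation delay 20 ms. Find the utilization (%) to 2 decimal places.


Given: Ttrans = 1 ms, Tprop = 20 ms
RTT = 2 * Tprop = 2 * 20 = 40 ms
U = Ttrans / (Ttrans + RTT)
U = 1 / (1 + 40)
U = 1 / 41 = 0.02439
U% = 2.44%

2.44


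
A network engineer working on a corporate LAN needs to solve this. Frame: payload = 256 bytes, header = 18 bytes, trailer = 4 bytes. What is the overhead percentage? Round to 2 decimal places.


Given: payload = 256 B, header = 18 B, trailer = 4 B
Overhead bytes = header + trailer = 18 + 4 = 22
Total frame = payload + overhead = 256 + 22 = 278
Overhead % = 22 / 278 * 100 = 7.9137% -> 7.91% (2 dp)

7.91


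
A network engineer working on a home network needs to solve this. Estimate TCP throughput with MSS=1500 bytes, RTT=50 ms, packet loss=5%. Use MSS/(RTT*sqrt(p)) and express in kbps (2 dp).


Given: MSS = 1500 bytes, RTT = 50 ms, loss = 5%
RTT in seconds = 50 / 1000 = 0.05
Loss rate = 5% = 0.05
sqrt(loss) = sqrt(0.05) = 0.223606797750
Throughput (bytes/s) = 1500 / (0.05 * 0.223606797750) = 134164.0786
Throughput (kbps) = 134164.0786 * 8 / 1000 = 1073.312629 -> 1073.31 kbps (2 dp)

1073.31


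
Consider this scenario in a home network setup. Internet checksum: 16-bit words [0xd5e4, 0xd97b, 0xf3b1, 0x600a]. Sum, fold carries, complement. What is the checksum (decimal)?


Given words: [0xd5e4, 0xd97b, 0xf3b1, 0x600a]
Step 1: Sum all words
Raw sum = 54756 + 55675 + 62385 + 24586 = 197402
Step 2: Fold carry: (794 + 3) = 797
One's complement = ~797 & 0xFFFF = 64738

64738


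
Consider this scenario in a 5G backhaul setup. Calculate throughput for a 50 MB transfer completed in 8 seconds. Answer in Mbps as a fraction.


Given: file = 50 MB, time = 8 s
File in Mb = 50 * 8 = 400 Mb
Throughput = 400 / 8 Mbps
Throughput = 50 Mbps

50


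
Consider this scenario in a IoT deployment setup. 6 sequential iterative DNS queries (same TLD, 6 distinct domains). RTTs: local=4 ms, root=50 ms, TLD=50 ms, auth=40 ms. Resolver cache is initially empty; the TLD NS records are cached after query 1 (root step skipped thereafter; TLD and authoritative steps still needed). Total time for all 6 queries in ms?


Lookup 1 (cold cache): local + root + TLD + auth = 4 + 50 + 50 + 40 = 144 ms
Lookups 2..6 (TLD NS cached -> skip root; new domain -> still ask TLD and auth): local + TLD + auth = 4 + 50 + 40 = 94 ms each
Remaining 5 lookups: 5 * 94 = 470 ms
Total = 144 + 470 = 614 ms

614


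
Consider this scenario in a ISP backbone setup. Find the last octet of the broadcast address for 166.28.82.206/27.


Given: IP = 166.28.82.206, prefix = /27
Host bits = 32 - 27 = 5
Network last octet = 206 AND mask = 192
Host part size = 2^5 - 1 = 31
Broadcast last octet = 192 OR 31 = 223

223


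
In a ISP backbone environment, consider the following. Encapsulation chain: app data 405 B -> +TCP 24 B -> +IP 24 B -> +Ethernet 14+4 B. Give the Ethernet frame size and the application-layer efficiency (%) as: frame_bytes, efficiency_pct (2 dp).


TCP segment = 405 + 24 = 429 B
IP packet = 429 + 24 = 453 B
Ethernet frame = 453 + 14 + 4 = 471 B
Efficiency = app / frame = 405 / 471 = 0.859873 = 85.9873% -> 85.99% (2 dp)

471, 85.99


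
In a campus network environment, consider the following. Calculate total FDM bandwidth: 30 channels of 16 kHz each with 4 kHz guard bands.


Given: 30 channels, 16 kHz each, guard = 4 kHz
Channel bandwidth = 30 * 16 = 480 kHz
Guard bands = 29 gaps * 4 kHz = 116 kHz
Total = 480 + 116 = 596 kHz

596


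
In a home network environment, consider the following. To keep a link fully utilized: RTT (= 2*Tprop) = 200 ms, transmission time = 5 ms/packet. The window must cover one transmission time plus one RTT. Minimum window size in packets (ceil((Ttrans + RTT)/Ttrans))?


Given: Ttrans = 5 ms, RTT = 200 ms (= 2 * Tprop, Tprop = 100 ms)
Time until first ACK returns = Ttrans + RTT = 5 + 200 = 205 ms
Need W * Ttrans >= Ttrans + RTT  ->  W >= (Ttrans + RTT) / Ttrans
(Ttrans + RTT) / Ttrans = 205 / 5 = 41
W_min = ceil(41) = 41

41


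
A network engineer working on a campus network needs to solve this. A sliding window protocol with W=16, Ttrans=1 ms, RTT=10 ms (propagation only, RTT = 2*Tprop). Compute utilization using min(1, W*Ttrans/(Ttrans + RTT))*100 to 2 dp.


Given: W = 16, Ttrans = 1 ms, RTT = 10 ms (= 2 * Tprop, Tprop = 5 ms)
Cycle time = Ttrans + RTT = 1 + 10 = 11 ms (first packet sent until its ACK returns)
W * Ttrans = 16 * 1 = 16 ms of sending per cycle
W * Ttrans / (Ttrans + RTT) = 16 / 11 = 1.454545
U = min(1, 1.454545) = 1.000000
U% = 100.00%

100.00


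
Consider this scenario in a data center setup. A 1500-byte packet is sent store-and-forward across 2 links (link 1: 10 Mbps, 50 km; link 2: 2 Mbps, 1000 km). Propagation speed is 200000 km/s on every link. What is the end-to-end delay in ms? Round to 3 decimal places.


Packet = 1500 bytes = 12000 bits. Store-and-forward: sum (t_trans + t_prop) per link.
Link 1: t_trans = 12000/(10*10^6) s = 1.2000 ms; t_prop = 50/200000 s = 0.2500 ms; subtotal = 1.4500 ms
Link 2: t_trans = 12000/(2*10^6) s = 6.0000 ms; t_prop = 1000/200000 s = 5.0000 ms; subtotal = 11.0000 ms
End-to-end = 1.4500 + 11.0000 = 12.4500 ms -> 12.450 ms (3 dp)

12.450


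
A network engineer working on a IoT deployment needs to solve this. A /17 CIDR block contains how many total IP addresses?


Given: CIDR prefix /17
Host bits = 32 - 17 = 15
Total addresses = 2^15 = 32768

32768


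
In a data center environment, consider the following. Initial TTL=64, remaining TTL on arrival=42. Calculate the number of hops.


Given: initial TTL = 64, received TTL = 42
Hops = initial TTL - received TTL
Hops = 64 - 42 = 22

22


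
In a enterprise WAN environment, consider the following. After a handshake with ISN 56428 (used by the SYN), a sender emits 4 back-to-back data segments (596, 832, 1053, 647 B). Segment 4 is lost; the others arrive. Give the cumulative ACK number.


SYN uses sequence number 56428; first data byte = ISN + 1 = 56429.
Segment 1: SEQ = 56429, len = 596 B, covers [56429, 57024]
Segment 2: SEQ = 57025, len = 832 B, covers [57025, 57856]
Segment 3: SEQ = 57857, len = 1053 B, covers [57857, 58909]
Segment 4: SEQ = 58910, len = 647 B, covers [58910, 59556] [LOST]
In-order data received: bytes [56429, 58909] (segments 1..3).
Segment 4 missing -> gap begins at byte 58910.
Cumulative ACK = next expected in-order byte = 56429 + 596 + 832 + 1053 = 58910

58910


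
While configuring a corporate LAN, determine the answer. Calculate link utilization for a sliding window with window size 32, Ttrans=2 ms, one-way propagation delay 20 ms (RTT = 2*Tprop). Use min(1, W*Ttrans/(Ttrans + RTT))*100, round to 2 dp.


Given: W = 32, Ttrans = 2 ms, RTT = 40 ms (= 2 * Tprop, Tprop = 20 ms)
Cycle time = Ttrans + RTT = 2 + 40 = 42 ms (first packet sent until its ACK returns)
W * Ttrans = 32 * 2 = 64 ms of sending per cycle
W * Ttrans / (Ttrans + RTT) = 64 / 42 = 1.523810
U = min(1, 1.523810) = 1.000000
U% = 100.00%

100.00


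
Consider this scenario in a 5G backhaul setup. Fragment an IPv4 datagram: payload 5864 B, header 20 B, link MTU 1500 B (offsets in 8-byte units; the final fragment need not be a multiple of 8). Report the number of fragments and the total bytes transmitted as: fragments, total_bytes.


Max data per non-final fragment = floor((MTU - header)/8)*8 = floor((1500 - 20)/8)*8 = floor(1480/8)*8 = 1480 B
Final fragment needs no 8-byte alignment: it can carry up to MTU - header = 1480 B
Non-final fragments needed = ceil((payload - 1480) / 1480) = ceil(4384/1480) = ceil(2.9622) = 3
Number of fragments = 3 + 1 = 4
Fragment sizes (data): 3 * 1480 B + 1424 B (last, 1424 <= 1480 OK)
Total bytes sent = payload + n_frags * header = 5864 + 4*20 = 5864 + 80 = 5944 B

4, 5944


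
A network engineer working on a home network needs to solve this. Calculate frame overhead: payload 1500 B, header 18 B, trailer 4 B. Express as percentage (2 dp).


Given: payload = 1500 B, header = 18 B, trailer = 4 B
Overhead bytes = header + trailer = 18 + 4 = 22
Total frame = payload + overhead = 1500 + 22 = 1522
Overhead % = 22 / 1522 * 100 = 1.4455% -> 1.45% (2 dp)

1.45


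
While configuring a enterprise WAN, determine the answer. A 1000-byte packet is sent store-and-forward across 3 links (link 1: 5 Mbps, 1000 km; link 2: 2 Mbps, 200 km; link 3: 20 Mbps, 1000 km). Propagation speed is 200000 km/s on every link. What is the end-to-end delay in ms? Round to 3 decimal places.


Packet = 1000 bytes = 8000 bits. Store-and-forward: sum (t_trans + t_prop) per link.
Link 1: t_trans = 8000/(5*10^6) s = 1.6000 ms; t_prop = 1000/200000 s = 5.0000 ms; subtotal = 6.6000 ms
Link 2: t_trans = 8000/(2*10^6) s = 4.0000 ms; t_prop = 200/200000 s = 1.0000 ms; subtotal = 5.0000 ms
Link 3: t_trans = 8000/(20*10^6) s = 0.4000 ms; t_prop = 1000/200000 s = 5.0000 ms; subtotal = 5.4000 ms
End-to-end = 6.6000 + 5.0000 + 5.4000 = 17.0000 ms -> 17.000 ms (3 dp)

17.000


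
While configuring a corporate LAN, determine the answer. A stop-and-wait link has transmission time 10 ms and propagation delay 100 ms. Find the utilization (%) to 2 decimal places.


Given: Ttrans = 10 ms, Tprop = 100 ms
RTT = 2 * Tprop = 2 * 100 = 200 ms
U = Ttrans / (Ttrans + RTT)
U = 10 / (10 + 200)
U = 10 / 210 = 0.047619
U% = 4.76%

4.76


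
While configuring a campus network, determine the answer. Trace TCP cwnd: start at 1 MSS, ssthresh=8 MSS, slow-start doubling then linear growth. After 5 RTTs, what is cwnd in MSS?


RTT 0: cwnd = 1 MSS (initial)
RTT 1: cwnd = 2 MSS (slow start, doubled)
RTT 2: cwnd = 4 MSS (slow start, doubled)
RTT 3: cwnd = 8 MSS (slow start, doubled)
RTT 4: cwnd = 9 MSS (congestion avoidance, +1)
RTT 5: cwnd = 10 MSS (congestion avoidance, +1)

10


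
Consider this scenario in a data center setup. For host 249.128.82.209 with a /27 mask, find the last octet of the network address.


Given: IP = 249.128.82.209, prefix = /27
Subnet mask = 255.255.255.224
Last octet of IP: 209
Last octet of mask: 224
Network last octet = 209 AND 224 = 192

192


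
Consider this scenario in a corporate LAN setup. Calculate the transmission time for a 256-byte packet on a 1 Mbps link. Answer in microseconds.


Given: packet = 256 bytes, bandwidth = 1 Mbps
Packet in bits = 256 * 8 = 2048 bits
Bandwidth = 1 * 10^6 = 1000000 bps
Time = 2048 / 1000000 seconds
Time in us = 2048 * 10^6 / 1000000 = 2048

2048


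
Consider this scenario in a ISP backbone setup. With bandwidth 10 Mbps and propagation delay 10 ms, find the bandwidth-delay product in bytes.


Given: bandwidth = 10 Mbps, delay = 10 ms
BDP in bits = 10 * 10^6 * 10 / 1000
BDP in bits = 100000
BDP in bytes = 100000 / 8 = 12500

12500


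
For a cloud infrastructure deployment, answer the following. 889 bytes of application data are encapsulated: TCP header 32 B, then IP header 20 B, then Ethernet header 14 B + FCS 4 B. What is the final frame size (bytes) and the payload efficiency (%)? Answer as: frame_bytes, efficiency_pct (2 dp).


TCP segment = 889 + 32 = 921 B
IP packet = 921 + 20 = 941 B
Ethernet frame = 941 + 14 + 4 = 959 B
Efficiency = app / frame = 889 / 959 = 0.927007 = 92.7007% -> 92.70% (2 dp)

959, 92.70


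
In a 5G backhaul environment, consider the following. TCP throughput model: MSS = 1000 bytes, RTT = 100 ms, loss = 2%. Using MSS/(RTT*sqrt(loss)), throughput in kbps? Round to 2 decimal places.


Given: MSS = 1000 bytes, RTT = 100 ms, loss = 2%
RTT in seconds = 100 / 1000 = 0.1
Loss rate = 2% = 0.02
sqrt(loss) = sqrt(0.02) = 0.141421356237
Throughput (bytes/s) = 1000 / (0.1 * 0.141421356237) = 70710.6781
Throughput (kbps) = 70710.6781 * 8 / 1000 = 565.685425 -> 565.69 kbps (2 dp)

565.69


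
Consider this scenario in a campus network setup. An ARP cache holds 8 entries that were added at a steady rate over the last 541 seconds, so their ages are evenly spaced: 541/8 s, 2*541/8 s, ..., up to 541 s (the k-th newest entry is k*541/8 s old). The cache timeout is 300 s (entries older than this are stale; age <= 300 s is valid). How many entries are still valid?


Ages are k * 541/8 s for k = 1..8 (spacing = 67.6250 s).
Entry k is valid iff k * 541/8 <= 300 iff k <= 8 * 300 / 541 = 4.4362
n_valid = floor(4.4362) = 4
(n_stale = 8 - 4 = 4)

4


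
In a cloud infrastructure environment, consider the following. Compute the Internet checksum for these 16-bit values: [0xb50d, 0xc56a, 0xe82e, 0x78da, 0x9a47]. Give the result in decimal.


Given words: [0xb50d, 0xc56a, 0xe82e, 0x78da, 0x9a47]
Step 1: Sum all words
Raw sum = 46349 + 50538 + 59438 + 30938 + 39495 = 226758
Step 2: Fold carry: (30150 + 3) = 30153
One's complement = ~30153 & 0xFFFF = 35382

35382


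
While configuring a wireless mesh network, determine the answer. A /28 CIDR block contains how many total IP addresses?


Given: CIDR prefix /28
Host bits = 32 - 28 = 4
Total addresses = 2^4 = 16

16


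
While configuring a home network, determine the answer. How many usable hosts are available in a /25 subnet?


Given: subnet mask /25
Host bits = 32 - 25 = 7
Total addresses = 2^7 = 128
Usable hosts = 128 - 2 (network + broadcast) = 126

126


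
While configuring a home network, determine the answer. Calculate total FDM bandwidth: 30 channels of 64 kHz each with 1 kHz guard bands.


Given: 30 channels, 64 kHz each, guard = 1 kHz
Channel bandwidth = 30 * 64 = 1920 kHz
Guard bands = 29 gaps * 1 kHz = 29 kHz
Total = 1920 + 29 = 1949 kHz

1949


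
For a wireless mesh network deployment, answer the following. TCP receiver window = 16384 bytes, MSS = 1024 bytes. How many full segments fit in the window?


Given: RWND = 16384 bytes, MSS = 1024 bytes
Full segments = floor(RWND / MSS)
Full segments = floor(16384 / 1024)
Full segments = floor(16.0) = 16

16


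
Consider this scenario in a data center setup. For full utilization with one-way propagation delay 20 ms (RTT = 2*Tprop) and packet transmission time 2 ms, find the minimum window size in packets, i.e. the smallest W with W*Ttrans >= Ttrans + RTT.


Given: Ttrans = 2 ms, RTT = 40 ms (= 2 * Tprop, Tprop = 20 ms)
Time until first ACK returns = Ttrans + RTT = 2 + 40 = 42 ms
Need W * Ttrans >= Ttrans + RTT  ->  W >= (Ttrans + RTT) / Ttrans
(Ttrans + RTT) / Ttrans = 42 / 2 = 21
W_min = ceil(21) = 21

21


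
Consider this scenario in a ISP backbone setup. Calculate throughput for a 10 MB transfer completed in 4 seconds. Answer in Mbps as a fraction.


Given: file = 10 MB, time = 4 s
File in Mb = 10 * 8 = 80 Mb
Throughput = 80 / 4 Mbps
Throughput = 20 Mbps

20


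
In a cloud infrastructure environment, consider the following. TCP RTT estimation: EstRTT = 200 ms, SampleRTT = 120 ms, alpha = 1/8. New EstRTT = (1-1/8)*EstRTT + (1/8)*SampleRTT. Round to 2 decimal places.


Given: EstRTT = 200 ms, SampleRTT = 120 ms, alpha = 1/8
New EstRTT = (1 - alpha) * EstRTT + alpha * SampleRTT
(7/8) * 200 = 175
(1/8) * 120 = 15
New EstRTT = 175 + 15 = 190 ms -> 190.00 ms (2 dp)

190.00


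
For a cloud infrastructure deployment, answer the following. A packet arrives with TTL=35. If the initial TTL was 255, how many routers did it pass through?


Given: initial TTL = 255, received TTL = 35
Hops = initial TTL - received TTL
Hops = 255 - 35 = 220

220


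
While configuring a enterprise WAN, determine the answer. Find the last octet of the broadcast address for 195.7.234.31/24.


Given: IP = 195.7.234.31, prefix = /24
Host bits = 32 - 24 = 8
Network last octet = 31 AND mask = 0
Host part size = 2^8 - 1 = 255
Broadcast last octet = 0 OR 255 = 255

255


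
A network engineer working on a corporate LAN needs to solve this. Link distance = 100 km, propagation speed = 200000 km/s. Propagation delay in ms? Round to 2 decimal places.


Given: distance = 100 km, speed = 200000 km/s
Delay = distance / speed = 100 / 200000 seconds
Delay in ms = 100 * 1000 / 200000
Delay = 0.5000 ms
Rounded to 2 dp = 0.50 ms

0.50


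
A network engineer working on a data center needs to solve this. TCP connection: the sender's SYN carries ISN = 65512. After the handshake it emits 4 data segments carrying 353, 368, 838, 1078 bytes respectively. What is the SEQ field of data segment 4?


The SYN occupies sequence number ISN = 65512, so the first data byte is ISN + 1 = 65513.
SEQ of data segment i = (ISN + 1) + sum of payload sizes of segments 1..i-1.
Segment 1: SEQ = 65513, payload = 353 bytes
Segment 2: SEQ = 65866, payload = 368 bytes
Segment 3: SEQ = 66234, payload = 838 bytes
Segment 4: SEQ = 67072, payload = 1078 bytes
SEQ of segment 4 = 65513 + 353 + 368 + 838 = 67072

67072


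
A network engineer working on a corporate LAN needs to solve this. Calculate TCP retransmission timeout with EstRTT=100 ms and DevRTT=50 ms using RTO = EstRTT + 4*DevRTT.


Given: EstRTT = 100 ms, DevRTT = 50 ms
Timeout = EstRTT + 4 * DevRTT
4 * DevRTT = 4 * 50 = 200
Timeout = 100 + 200 = 300 ms

300


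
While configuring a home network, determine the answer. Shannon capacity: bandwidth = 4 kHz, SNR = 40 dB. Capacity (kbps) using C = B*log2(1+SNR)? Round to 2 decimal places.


Given: B = 4 kHz, SNR = 40 dB
SNR linear = 10^(40/10) = 10000
1 + SNR = 10001
log2(10001) = 13.2878566418
C = 4 * 1000 * 13.2878566418 = 53151.4266 bps
C = 53.151427 kbps -> 53.15 kbps (2 dp)

53.15


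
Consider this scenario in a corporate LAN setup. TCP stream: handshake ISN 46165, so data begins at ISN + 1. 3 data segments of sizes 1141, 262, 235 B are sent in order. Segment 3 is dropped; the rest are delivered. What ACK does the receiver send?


SYN uses sequence number 46165; first data byte = ISN + 1 = 46166.
Segment 1: SEQ = 46166, len = 1141 B, covers [46166, 47306]
Segment 2: SEQ = 47307, len = 262 B, covers [47307, 47568]
Segment 3: SEQ = 47569, len = 235 B, covers [47569, 47803] [LOST]
In-order data received: bytes [46166, 47568] (segments 1..2).
Segment 3 missing -> gap begins at byte 47569.
Cumulative ACK = next expected in-order byte = 46166 + 1141 + 262 = 47569

47569


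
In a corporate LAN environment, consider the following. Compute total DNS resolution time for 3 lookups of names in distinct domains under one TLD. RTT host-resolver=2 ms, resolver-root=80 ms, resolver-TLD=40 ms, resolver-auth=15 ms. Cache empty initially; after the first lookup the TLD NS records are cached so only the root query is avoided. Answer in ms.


Lookup 1 (cold cache): local + root + TLD + auth = 2 + 80 + 40 + 15 = 137 ms
Lookups 2..3 (TLD NS cached -> skip root; new domain -> still ask TLD and auth): local + TLD + auth = 2 + 40 + 15 = 57 ms each
Remaining 2 lookups: 2 * 57 = 114 ms
Total = 137 + 114 = 251 ms

251


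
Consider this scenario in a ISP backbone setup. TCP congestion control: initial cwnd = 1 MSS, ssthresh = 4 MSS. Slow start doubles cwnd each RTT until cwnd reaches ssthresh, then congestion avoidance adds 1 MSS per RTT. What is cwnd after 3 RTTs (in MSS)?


RTT 0: cwnd = 1 MSS (initial)
RTT 1: cwnd = 2 MSS (slow start, doubled)
RTT 2: cwnd = 4 MSS (slow start, doubled)
RTT 3: cwnd = 5 MSS (congestion avoidance, +1)

5


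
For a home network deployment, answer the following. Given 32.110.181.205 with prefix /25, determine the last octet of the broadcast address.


Given: IP = 32.110.181.205, prefix = /25
Host bits = 32 - 25 = 7
Network last octet = 205 AND mask = 128
Host part size = 2^7 - 1 = 127
Broadcast last octet = 128 OR 127 = 255

255


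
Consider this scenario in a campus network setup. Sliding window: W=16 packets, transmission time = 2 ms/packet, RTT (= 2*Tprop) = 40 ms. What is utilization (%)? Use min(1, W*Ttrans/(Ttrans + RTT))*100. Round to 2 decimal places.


Given: W = 16, Ttrans = 2 ms, RTT = 40 ms (= 2 * Tprop, Tprop = 20 ms)
Cycle time = Ttrans + RTT = 2 + 40 = 42 ms (first packet sent until its ACK returns)
W * Ttrans = 16 * 2 = 32 ms of sending per cycle
W * Ttrans / (Ttrans + RTT) = 32 / 42 = 0.761905
U = min(1, 0.761905) = 0.761905
U% = 76.19%

76.19


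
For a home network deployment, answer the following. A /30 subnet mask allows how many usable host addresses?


Given: subnet mask /30
Host bits = 32 - 30 = 2
Total addresses = 2^2 = 4
Usable hosts = 4 - 2 (network + broadcast) = 2

2


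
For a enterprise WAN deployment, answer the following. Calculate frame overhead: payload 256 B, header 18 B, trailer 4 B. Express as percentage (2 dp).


Given: payload = 256 B, header = 18 B, trailer = 4 B
Overhead bytes = header + trailer = 18 + 4 = 22
Total frame = payload + overhead = 256 + 22 = 278
Overhead % = 22 / 278 * 100 = 7.9137% -> 7.91% (2 dp)

7.91


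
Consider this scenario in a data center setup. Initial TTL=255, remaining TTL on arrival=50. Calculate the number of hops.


Given: initial TTL = 255, received TTL = 50
Hops = initial TTL - received TTL
Hops = 255 - 50 = 205

205


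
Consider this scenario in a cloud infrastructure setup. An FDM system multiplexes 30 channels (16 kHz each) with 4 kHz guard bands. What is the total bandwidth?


Given: 30 channels, 16 kHz each, guard = 4 kHz
Channel bandwidth = 30 * 16 = 480 kHz
Guard bands = 29 gaps * 4 kHz = 116 kHz
Total = 480 + 116 = 596 kHz

596


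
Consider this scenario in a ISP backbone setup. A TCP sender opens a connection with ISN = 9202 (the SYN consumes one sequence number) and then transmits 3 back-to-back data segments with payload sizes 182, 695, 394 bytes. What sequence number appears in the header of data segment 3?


The SYN occupies sequence number ISN = 9202, so the first data byte is ISN + 1 = 9203.
SEQ of data segment i = (ISN + 1) + sum of payload sizes of segments 1..i-1.
Segment 1: SEQ = 9203, payload = 182 bytes
Segment 2: SEQ = 9385, payload = 695 bytes
Segment 3: SEQ = 10080, payload = 394 bytes
SEQ of segment 3 = 9203 + 182 + 695 = 10080

10080


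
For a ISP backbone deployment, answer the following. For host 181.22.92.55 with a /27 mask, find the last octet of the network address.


Given: IP = 181.22.92.55, prefix = /27
Subnet mask = 255.255.255.224
Last octet of IP: 55
Last octet of mask: 224
Network last octet = 55 AND 224 = 32

32


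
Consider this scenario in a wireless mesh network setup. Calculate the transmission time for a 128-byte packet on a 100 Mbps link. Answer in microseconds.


Given: packet = 128 bytes, bandwidth = 100 Mbps
Packet in bits = 128 * 8 = 1024 bits
Bandwidth = 100 * 10^6 = 100000000 bps
Time = 1024 / 100000000 seconds
Time in us = 1024 * 10^6 / 100000000 = 10.24

10.24


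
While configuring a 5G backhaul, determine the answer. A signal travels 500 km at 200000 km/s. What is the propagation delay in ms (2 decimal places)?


Given: distance = 500 km, speed = 200000 km/s
Delay = distance / speed = 500 / 200000 seconds
Delay in ms = 500 * 1000 / 200000
Delay = 2.5000 ms
Rounded to 2 dp = 2.50 ms

2.50


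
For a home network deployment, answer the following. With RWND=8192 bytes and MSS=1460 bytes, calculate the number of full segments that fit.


Given: RWND = 8192 bytes, MSS = 1460 bytes
Full segments = floor(RWND / MSS)
Full segments = floor(8192 / 1460)
Full segments = floor(5.611) = 5

5


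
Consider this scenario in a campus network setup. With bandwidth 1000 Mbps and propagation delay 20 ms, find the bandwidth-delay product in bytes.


Given: bandwidth = 1000 Mbps, delay = 20 ms
BDP in bits = 1000 * 10^6 * 20 / 1000
BDP in bits = 20000000
BDP in bytes = 20000000 / 8 = 2500000

2500000


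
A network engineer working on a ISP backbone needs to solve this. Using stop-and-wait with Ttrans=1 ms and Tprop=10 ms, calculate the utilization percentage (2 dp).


Given: Ttrans = 1 ms, Tprop = 10 ms
RTT = 2 * Tprop = 2 * 10 = 20 ms
U = Ttrans / (Ttrans + RTT)
U = 1 / (1 + 20)
U = 1 / 21 = 0.047619
U% = 4.76%

4.76


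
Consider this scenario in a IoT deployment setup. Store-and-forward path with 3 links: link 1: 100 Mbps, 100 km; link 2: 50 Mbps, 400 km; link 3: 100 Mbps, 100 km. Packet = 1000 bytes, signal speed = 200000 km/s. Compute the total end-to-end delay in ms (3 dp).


Packet = 1000 bytes = 8000 bits. Store-and-forward: sum (t_trans + t_prop) per link.
Link 1: t_trans = 8000/(100*10^6) s = 0.0800 ms; t_prop = 100/200000 s = 0.5000 ms; subtotal = 0.5800 ms
Link 2: t_trans = 8000/(50*10^6) s = 0.1600 ms; t_prop = 400/200000 s = 2.0000 ms; subtotal = 2.1600 ms
Link 3: t_trans = 8000/(100*10^6) s = 0.0800 ms; t_prop = 100/200000 s = 0.5000 ms; subtotal = 0.5800 ms
End-to-end = 0.5800 + 2.1600 + 0.5800 = 3.3200 ms -> 3.320 ms (3 dp)

3.320
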